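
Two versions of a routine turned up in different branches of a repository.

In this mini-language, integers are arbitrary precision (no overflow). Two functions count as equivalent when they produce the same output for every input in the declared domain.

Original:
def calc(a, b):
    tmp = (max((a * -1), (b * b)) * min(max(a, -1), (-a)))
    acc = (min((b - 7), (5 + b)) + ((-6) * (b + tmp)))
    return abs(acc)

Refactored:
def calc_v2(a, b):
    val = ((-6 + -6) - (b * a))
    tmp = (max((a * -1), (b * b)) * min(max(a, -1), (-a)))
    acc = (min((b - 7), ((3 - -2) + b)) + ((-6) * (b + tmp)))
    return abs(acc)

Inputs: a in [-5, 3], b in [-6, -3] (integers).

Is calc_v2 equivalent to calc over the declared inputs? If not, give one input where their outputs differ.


This is a faithful refactor — statement counts differ, and arithmetic usage differs, and local variable names differ, and constant usage differs, but the computed results match everywhere.
Tracing a=1, b=-6: calc: tmp = -36; acc = 239; return 239 | calc_v2: val = -6; tmp = -36; acc = 239; return 239 — matching result 239.
Every one of the 36 inputs gives matching results.
verdict: equivalent


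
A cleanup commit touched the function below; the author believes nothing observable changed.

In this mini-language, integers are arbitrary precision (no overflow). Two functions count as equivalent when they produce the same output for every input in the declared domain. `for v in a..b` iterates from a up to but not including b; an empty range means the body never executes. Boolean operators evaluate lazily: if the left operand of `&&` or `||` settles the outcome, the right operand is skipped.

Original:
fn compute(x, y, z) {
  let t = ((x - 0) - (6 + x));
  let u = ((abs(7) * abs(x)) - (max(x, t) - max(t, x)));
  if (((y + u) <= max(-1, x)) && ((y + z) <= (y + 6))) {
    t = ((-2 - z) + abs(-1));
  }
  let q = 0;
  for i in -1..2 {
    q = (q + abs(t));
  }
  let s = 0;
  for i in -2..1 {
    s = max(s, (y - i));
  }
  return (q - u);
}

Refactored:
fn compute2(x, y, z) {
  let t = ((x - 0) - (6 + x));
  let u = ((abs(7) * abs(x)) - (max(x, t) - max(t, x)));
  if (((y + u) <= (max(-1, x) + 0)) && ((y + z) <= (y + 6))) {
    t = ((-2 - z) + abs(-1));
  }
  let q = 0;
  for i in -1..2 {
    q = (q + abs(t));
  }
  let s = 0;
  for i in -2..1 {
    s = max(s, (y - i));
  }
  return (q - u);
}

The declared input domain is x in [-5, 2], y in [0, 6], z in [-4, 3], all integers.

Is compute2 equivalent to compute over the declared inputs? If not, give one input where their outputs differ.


Side by side, the visible changes include: arithmetic usage differs, plus constant usage differs.
Spot check at x=-1, y=4, z=-2 — compute: t=-6, then u=7, then (((y + u) <= max(-1, x)) && ((y + z) <= (y + 6))) is false, then q=0, then (i=-1), then q=6, then (i=0), then q=12, then (i=1), then q=18, then s=0, then (i=-2), then s=6, then (i=-1), then s=6, then (i=0), then s=6, then returns 11. compute2: t=-6, then u=7, then (((y + u) <= (max(-1, x) + 0)) && ((y + z) <= (y + 6))) is false, then q=0, then (i=-1), then q=6, then (i=0), then q=12, then (i=1), then q=18, then s=0, then (i=-2), then s=6, then (i=-1), then s=6, then (i=0), then s=6, then returns 11. Both give 11.
Every one of the 448 inputs gives matching results.
verdict: equivalent


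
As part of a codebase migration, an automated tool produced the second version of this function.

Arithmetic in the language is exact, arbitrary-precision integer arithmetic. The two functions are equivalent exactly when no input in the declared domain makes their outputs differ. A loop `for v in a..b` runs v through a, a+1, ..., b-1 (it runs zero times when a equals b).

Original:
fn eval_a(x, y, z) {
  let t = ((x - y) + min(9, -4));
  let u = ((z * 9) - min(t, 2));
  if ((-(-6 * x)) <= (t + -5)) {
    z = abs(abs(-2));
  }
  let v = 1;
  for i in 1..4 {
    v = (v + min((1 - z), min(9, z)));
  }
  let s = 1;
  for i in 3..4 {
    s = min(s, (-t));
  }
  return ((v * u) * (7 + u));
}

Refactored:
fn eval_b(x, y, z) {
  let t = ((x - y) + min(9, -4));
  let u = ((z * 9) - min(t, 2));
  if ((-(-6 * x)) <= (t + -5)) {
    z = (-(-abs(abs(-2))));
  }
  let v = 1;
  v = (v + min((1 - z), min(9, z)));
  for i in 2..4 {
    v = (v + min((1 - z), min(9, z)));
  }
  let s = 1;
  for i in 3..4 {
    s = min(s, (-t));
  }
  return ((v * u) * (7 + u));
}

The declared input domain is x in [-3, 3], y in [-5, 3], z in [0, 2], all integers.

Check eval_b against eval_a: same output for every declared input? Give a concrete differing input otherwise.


Comparing the listings, the differences include: arithmetic usage differs; loop structure differs; min/max/abs usage differs; statement counts differ; constant usage differs.
One worked example (x=3, y=-5, z=0) — eval_a: t = 4; u = -2; ((-(-6 * x)) <= (t + -5)) -> false; v = 1; [i=1]; v = 1; [i=2]; v = 1; [i=3]; v = 1; s = 1; [i=3]; s = -4; return -10; eval_b: t = 4; u = -2; ((-(-6 * x)) <= (t + -5)) -> false; v = 1; v = 1; [i=2]; v = 1; [i=3]; v = 1; s = 1; [i=3]; s = -4; return -10; agreement on -10.
Sweeping the whole domain (189 inputs) finds no disagreement.
verdict: equivalent


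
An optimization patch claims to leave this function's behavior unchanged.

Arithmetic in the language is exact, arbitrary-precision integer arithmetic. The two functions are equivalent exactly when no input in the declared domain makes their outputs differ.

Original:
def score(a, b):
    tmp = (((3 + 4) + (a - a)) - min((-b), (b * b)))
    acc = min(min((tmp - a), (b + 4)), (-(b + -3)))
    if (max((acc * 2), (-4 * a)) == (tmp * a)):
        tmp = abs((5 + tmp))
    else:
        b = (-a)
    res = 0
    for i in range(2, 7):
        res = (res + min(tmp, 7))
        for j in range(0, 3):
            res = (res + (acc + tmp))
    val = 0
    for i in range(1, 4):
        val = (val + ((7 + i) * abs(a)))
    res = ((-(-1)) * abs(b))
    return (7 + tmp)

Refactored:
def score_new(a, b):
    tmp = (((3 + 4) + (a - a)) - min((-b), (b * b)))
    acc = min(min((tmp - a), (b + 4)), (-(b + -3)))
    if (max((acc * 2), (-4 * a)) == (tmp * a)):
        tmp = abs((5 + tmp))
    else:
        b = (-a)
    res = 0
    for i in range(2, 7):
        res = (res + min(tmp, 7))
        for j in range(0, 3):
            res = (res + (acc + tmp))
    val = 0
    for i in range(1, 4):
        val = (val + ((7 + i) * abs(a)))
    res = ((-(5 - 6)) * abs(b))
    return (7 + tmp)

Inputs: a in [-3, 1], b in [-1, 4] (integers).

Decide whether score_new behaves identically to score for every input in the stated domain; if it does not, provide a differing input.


Changes here: arithmetic usage differs, constant usage differs; the full 30-point sweep finds no disagreement.
verdict: equivalent


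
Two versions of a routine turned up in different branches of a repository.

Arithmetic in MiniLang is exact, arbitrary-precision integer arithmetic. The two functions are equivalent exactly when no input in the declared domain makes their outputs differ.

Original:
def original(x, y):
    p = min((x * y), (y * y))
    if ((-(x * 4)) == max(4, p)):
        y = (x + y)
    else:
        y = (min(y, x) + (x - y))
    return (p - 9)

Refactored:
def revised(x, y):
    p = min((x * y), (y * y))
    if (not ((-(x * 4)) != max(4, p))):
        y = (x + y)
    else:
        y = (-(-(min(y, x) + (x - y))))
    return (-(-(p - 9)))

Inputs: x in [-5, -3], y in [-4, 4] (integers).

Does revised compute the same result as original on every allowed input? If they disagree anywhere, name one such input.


Equivalent — the differences include boolean connective usage differs; also comparison usage differs, yet no declared input distinguishes the two.
Tracing x=-4, y=4: original: p := -16 | ((-(x * 4)) == max(4, p)): false | y := -12 | result -25 | revised: p := -16 | (not ((-(x * 4)) != max(4, p))): false | y := -12 | result -25 — matching result -25.
Every one of the 27 inputs gives matching results.
verdict: equivalent


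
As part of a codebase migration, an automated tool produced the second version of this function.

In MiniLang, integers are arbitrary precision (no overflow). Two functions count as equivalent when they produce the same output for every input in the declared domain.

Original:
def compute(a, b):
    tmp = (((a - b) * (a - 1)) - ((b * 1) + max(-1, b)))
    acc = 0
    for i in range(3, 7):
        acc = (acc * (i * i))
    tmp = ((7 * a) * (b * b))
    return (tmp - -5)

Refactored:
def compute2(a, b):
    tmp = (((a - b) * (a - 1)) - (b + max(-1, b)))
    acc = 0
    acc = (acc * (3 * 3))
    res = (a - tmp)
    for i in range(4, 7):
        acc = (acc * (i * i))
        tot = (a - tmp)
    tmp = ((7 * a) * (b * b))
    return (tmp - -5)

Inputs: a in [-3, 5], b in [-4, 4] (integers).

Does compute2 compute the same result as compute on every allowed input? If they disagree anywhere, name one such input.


This is a faithful refactor — constant usage differs, statement counts differ, local variable names differ, loop structure differs, arithmetic usage differs, but the computed results match everywhere.
As a probe, take a=-3, b=-1: compute runs tmp = 10; acc = 0; [i=3]; acc = 0; [i=4]; acc = 0; [i=5]; acc = 0; [i=6]; acc = 0; tmp = -21; return -16; compute2 runs tmp = 10; acc = 0; acc = 0; res = -13; [i=4]; acc = 0; tot = -13; [i=5]; acc = 0; tot = -13; [i=6]; acc = 0; tot = -13; tmp = -21; return -16; both end at -16.
Checked all 81 inputs in the declared domain: the outputs agree on every one.
verdict: equivalent


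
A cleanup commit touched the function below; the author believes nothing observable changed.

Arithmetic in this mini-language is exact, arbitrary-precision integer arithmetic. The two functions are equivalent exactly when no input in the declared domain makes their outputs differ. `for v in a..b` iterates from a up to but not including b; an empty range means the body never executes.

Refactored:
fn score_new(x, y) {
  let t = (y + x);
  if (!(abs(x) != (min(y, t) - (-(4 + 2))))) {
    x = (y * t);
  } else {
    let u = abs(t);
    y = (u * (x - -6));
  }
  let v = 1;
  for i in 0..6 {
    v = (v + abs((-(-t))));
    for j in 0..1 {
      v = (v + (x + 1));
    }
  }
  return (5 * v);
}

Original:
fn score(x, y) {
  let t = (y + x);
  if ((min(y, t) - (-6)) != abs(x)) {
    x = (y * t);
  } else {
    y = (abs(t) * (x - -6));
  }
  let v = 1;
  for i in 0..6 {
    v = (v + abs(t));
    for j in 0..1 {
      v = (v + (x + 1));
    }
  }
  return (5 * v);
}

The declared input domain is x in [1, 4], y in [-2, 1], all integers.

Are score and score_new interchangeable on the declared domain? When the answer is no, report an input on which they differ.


Run the pair on x=1, y=-2.
score: t := -1 | ((min(y, t) - (-6)) != abs(x)): true | x := 2 | v := 1 | iter i=0: | v := 2 | iter j=0: | v := 5 | iter i=1: | v := 6 | iter j=0: | v := 9 | iter i=2: | v := 10 | iter j=0: | v := 13 | iter i=3: | v := 14 | iter j=0: | v := 17 | iter i=4: | v := 18 | iter j=0: | v := 21 | iter i=5: | v := 22 | iter j=0: | v := 25 | result 125
score_new: t := -1 | (!(abs(x) != (min(y, t) - (-(4 + 2))))): false | u := 1 | y := 7 | v := 1 | iter i=0: | v := 2 | iter j=0: | v := 4 | iter i=1: | v := 5 | iter j=0: | v := 7 | iter i=2: | v := 8 | iter j=0: | v := 10 | iter i=3: | v := 11 | iter j=0: | v := 13 | iter i=4: | v := 14 | iter j=0: | v := 16 | iter i=5: | v := 17 | iter j=0: | v := 19 | result 95
125 != 95, so the rewrite changes behavior.
verdict: not equivalent; witness: x=1, y=-2


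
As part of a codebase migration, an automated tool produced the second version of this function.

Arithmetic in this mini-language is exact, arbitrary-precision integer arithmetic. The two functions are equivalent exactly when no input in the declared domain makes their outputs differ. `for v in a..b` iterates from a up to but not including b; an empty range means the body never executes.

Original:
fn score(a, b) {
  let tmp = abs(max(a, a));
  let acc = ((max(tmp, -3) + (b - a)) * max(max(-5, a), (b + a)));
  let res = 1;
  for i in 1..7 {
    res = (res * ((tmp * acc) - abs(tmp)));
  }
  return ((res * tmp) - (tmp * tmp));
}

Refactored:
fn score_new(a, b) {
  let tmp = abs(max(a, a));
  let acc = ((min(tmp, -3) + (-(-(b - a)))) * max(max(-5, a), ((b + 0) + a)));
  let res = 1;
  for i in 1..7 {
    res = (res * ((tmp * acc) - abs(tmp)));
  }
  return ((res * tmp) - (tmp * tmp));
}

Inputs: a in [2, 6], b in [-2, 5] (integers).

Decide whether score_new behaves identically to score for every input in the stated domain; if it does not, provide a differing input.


Evaluate both at a=2, b=-2.
score: tmp := 2 | acc := -4 | res := 1 | iter i=1: | res := -10 | iter i=2: | res := 100 | iter i=3: | res := -1000 | iter i=4: | res := 10000 | iter i=5: | res := -100000 | iter i=6: | res := 1000000 | result 1999996
score_new: tmp := 2 | acc := -14 | res := 1 | iter i=1: | res := -30 | iter i=2: | res := 900 | iter i=3: | res := -27000 | iter i=4: | res := 810000 | iter i=5: | res := -24300000 | iter i=6: | res := 729000000 | result 1457999996
1999996 and 1457999996 differ, so these are not the same function on this domain.
verdict: not equivalent; witness: a=2, b=-2


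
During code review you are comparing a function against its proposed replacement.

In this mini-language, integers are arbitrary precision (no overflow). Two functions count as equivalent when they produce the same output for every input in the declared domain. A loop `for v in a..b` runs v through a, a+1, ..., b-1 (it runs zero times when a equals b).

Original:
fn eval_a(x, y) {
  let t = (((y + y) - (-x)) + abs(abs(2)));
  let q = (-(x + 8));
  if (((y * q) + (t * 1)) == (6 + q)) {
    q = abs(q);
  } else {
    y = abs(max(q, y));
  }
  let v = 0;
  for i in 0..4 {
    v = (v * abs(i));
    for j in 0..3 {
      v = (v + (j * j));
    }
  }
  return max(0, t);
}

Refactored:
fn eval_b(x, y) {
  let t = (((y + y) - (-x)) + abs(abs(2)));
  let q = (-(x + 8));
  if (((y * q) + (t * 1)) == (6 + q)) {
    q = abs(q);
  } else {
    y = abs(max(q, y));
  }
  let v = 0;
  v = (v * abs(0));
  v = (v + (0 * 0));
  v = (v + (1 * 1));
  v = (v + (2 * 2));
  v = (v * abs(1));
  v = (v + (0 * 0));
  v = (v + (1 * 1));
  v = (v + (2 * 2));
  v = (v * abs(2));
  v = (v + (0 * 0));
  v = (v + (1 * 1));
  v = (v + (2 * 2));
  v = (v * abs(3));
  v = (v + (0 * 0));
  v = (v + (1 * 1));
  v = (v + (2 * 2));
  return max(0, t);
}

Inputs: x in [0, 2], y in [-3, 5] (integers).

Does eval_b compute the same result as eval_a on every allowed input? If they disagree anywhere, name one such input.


The two are interchangeable: statement counts differ, arithmetic usage differs, min/max/abs usage differs, local variable names differ, loop structure differs, constant usage differs, and every declared input agrees.
Spot check at x=2, y=4 — eval_a: t = 12; q = -10; (((y * q) + (t * 1)) == (6 + q)) -> false; y = 4; v = 0; [i=0]; v = 0; [j=0]; v = 0; [j=1]; v = 1; [j=2]; v = 5; [i=1]; v = 5; [j=0]; v = 5; [j=1]; v = 6; [j=2]; v = 10; [i=2]; v = 20; [j=0]; v = 20; [j=1]; v = 21; [j=2]; v = 25; [i=3]; v = 75; [j=0]; v = 75; [j=1]; v = 76; [j=2]; v = 80; return 12. eval_b: t = 12; q = -10; (((y * q) + (t * 1)) == (6 + q)) -> false; y = 4; v = 0; v = 0; v = 0; v = 1; v = 5; v = 5; v = 5; v = 6; v = 10; v = 20; v = 20; v = 21; v = 25; v = 75; v = 75; v = 76; v = 80; return 12. Both give 12.
Checked all 27 inputs in the declared domain: the outputs agree on every one.
verdict: equivalent


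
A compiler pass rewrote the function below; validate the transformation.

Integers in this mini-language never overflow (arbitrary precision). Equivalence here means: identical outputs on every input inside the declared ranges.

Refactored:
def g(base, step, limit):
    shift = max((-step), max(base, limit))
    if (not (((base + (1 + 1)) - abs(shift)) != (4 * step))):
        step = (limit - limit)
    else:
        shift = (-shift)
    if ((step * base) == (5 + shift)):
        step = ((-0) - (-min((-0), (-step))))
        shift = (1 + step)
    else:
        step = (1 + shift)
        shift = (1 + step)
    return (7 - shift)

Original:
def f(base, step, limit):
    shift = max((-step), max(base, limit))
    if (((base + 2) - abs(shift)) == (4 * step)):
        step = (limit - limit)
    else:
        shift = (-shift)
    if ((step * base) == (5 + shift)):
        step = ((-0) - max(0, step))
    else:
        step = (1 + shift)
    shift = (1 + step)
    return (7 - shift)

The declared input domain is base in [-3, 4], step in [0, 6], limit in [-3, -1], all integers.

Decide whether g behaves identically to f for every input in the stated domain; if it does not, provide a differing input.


This is a faithful refactor — min/max/abs usage differs; also statement counts differ; also constant usage differs; also arithmetic usage differs; also comparison usage differs; also boolean connective usage differs, but the computed results match everywhere.
As a probe, take base=1, step=0, limit=-2: f runs shift=1, then (((base + 2) - abs(shift)) == (4 * step)) is false, then shift=-1, then ((step * base) == (5 + shift)) is false, then step=0, then shift=1, then returns 6; g runs shift=1, then (not (((base + (1 + 1)) - abs(shift)) != (4 * step))) is false, then shift=-1, then ((step * base) == (5 + shift)) is false, then step=0, then shift=1, then returns 6; both end at 6.
An exhaustive pass over the 168 declared inputs shows identical outputs.
verdict: equivalent


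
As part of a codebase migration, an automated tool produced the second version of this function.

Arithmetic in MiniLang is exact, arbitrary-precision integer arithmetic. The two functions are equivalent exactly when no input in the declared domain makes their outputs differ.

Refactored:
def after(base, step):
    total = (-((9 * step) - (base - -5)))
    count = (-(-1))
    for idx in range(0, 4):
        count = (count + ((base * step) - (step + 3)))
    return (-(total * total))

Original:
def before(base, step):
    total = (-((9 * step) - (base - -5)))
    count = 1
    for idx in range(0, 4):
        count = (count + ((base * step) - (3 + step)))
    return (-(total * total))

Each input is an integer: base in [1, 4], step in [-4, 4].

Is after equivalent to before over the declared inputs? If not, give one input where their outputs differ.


Equivalent — the differences include same computation, different form, yet no declared input distinguishes the two.
As a probe, take base=2, step=-4: before runs total=43, then count=1, then (idx=0), then count=-6, then (idx=1), then count=-13, then (idx=2), then count=-20, then (idx=3), then count=-27, then returns -1849; after runs total=43, then count=1, then (idx=0), then count=-6, then (idx=1), then count=-13, then (idx=2), then count=-20, then (idx=3), then count=-27, then returns -1849; both end at -1849.
Every one of the 36 inputs gives matching results.
verdict: equivalent


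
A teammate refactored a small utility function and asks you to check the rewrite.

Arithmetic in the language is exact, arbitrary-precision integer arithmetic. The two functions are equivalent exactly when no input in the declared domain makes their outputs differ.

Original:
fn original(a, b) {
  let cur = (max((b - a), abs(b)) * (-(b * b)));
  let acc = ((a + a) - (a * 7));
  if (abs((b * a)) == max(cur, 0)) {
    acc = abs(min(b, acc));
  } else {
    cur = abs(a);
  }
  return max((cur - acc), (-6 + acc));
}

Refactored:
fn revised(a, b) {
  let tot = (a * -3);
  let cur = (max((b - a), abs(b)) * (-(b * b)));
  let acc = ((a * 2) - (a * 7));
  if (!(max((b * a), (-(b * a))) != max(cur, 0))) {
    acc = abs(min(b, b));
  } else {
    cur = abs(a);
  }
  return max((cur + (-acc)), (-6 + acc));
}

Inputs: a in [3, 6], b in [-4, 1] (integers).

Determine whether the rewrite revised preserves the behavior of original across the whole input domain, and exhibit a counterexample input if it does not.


Evaluate both at a=3, b=0.
original: cur=0, then acc=-15, then (abs((b * a)) == max(cur, 0)) is true, then acc=15, then returns 9
revised: tot=-9, then cur=0, then acc=-15, then (!(max((b * a), (-(b * a))) != max(cur, 0))) is true, then acc=0, then returns 0
9 vs 0 — the two versions disagree here.
verdict: not equivalent; witness: a=3, b=0


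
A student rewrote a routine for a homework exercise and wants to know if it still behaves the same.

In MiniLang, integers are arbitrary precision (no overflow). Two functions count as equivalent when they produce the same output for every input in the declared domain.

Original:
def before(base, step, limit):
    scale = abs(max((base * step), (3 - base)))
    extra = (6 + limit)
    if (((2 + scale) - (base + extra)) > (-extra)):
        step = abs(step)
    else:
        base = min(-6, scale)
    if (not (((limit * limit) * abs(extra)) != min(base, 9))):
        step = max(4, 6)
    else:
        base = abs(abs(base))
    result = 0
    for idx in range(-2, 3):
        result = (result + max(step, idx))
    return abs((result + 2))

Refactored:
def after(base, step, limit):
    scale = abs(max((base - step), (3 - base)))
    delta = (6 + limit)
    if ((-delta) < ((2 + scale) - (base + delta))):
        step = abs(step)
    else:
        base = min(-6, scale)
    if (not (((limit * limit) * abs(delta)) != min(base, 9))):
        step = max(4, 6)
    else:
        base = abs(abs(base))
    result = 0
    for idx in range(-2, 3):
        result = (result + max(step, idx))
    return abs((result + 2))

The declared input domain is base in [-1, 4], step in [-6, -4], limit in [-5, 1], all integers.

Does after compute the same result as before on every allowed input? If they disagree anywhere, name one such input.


Input base=3, step=-6, limit=-5: 2 from before versus 32 from after.
verdict: not equivalent; witness: base=3, step=-6, limit=-5


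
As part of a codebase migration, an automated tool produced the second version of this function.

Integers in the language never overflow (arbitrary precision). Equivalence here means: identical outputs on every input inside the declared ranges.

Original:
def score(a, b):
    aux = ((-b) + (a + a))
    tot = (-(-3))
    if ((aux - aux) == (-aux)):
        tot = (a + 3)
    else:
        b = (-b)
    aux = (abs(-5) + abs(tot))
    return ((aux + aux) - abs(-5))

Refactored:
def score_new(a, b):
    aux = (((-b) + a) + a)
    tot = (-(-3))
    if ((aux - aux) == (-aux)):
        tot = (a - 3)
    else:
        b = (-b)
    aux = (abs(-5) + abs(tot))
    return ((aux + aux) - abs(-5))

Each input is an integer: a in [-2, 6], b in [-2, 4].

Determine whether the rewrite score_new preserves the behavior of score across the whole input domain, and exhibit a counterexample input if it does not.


On input a=-1, b=-2, score returns 9 while score_new returns 13.
verdict: not equivalent; witness: a=-1, b=-2


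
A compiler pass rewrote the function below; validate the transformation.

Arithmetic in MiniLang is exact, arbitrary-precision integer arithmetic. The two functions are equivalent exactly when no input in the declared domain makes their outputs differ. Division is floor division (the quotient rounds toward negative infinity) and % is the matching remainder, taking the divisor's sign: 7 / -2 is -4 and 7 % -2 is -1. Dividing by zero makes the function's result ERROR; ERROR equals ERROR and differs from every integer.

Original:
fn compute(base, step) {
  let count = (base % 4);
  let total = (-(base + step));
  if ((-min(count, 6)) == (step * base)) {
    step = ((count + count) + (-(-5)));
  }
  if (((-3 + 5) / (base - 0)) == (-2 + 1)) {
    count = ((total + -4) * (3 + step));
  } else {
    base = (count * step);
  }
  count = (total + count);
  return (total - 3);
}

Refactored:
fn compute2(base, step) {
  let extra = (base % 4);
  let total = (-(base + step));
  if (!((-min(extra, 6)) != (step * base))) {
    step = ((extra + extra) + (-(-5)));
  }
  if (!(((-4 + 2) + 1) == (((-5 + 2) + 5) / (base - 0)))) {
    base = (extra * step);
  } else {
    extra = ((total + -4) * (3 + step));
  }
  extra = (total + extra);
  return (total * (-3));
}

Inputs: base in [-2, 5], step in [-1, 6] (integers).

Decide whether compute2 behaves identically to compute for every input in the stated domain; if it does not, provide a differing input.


There is a counterexample at base=-2, step=-1: 0 on one side, -9 on the other.
compute: count=2, then total=3, then ((-min(count, 6)) == (step * base)) is false, then (((-3 + 5) / (base - 0)) == (-2 + 1)) is true, then count=-2, then count=1, then returns 0
compute2: extra=2, then total=3, then (!((-min(extra, 6)) != (step * base))) is false, then (!(((-4 + 2) + 1) == (((-5 + 2) + 5) / (base - 0)))) is false, then extra=-2, then extra=1, then returns -9
verdict: not equivalent; witness: base=-2, step=-1


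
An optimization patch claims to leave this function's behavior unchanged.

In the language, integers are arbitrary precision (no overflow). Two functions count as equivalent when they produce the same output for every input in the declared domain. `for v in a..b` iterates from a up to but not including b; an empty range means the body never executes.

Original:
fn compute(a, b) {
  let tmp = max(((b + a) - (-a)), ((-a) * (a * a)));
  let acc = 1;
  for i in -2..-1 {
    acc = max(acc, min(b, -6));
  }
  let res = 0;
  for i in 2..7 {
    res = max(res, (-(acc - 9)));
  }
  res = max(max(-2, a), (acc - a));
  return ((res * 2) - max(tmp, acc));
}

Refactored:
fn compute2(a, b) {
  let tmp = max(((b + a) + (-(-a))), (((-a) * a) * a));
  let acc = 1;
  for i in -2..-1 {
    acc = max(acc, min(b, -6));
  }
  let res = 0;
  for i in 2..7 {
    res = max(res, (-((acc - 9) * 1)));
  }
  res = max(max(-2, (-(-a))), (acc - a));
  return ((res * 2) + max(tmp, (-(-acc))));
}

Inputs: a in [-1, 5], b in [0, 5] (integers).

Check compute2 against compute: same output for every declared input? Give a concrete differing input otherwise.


These are not equivalent — on a=-1, b=0 the outputs split (3 vs 5).
compute: tmp = 1; acc = 1; [i=-2]; acc = 1; res = 0; [i=2]; res = 8; [i=3]; res = 8; [i=4]; res = 8; [i=5]; res = 8; [i=6]; res = 8; res = 2; return 3
compute2: tmp = 1; acc = 1; [i=-2]; acc = 1; res = 0; [i=2]; res = 8; [i=3]; res = 8; [i=4]; res = 8; [i=5]; res = 8; [i=6]; res = 8; res = 2; return 5
verdict: not equivalent; witness: a=-1, b=0


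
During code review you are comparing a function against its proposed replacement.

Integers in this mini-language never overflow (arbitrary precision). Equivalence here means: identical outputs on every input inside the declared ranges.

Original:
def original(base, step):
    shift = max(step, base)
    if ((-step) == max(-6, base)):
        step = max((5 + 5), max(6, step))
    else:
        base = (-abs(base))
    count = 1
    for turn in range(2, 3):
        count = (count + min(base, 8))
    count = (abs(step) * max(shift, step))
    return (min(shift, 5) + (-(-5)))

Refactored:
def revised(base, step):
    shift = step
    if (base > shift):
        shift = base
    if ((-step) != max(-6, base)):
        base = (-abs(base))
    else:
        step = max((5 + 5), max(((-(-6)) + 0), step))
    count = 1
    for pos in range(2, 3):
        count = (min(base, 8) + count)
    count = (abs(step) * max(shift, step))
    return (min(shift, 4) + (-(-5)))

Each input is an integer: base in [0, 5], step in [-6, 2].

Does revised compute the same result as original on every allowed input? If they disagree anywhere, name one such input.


There is a counterexample at base=5, step=-6: 10 on one side, 9 on the other.
original: shift becomes 5; next ((-step) == max(-6, base)) evaluates to false; next base becomes -5; next count becomes 1; next at turn=2:; next count becomes -4; next count becomes 30; next final value 10
revised: shift becomes -6; next (base > shift) evaluates to true; next shift becomes 5; next ((-step) != max(-6, base)) evaluates to true; next base becomes -5; next count becomes 1; next at pos=2:; next count becomes -4; next count becomes 30; next final value 9
verdict: not equivalent; witness: base=5, step=-6


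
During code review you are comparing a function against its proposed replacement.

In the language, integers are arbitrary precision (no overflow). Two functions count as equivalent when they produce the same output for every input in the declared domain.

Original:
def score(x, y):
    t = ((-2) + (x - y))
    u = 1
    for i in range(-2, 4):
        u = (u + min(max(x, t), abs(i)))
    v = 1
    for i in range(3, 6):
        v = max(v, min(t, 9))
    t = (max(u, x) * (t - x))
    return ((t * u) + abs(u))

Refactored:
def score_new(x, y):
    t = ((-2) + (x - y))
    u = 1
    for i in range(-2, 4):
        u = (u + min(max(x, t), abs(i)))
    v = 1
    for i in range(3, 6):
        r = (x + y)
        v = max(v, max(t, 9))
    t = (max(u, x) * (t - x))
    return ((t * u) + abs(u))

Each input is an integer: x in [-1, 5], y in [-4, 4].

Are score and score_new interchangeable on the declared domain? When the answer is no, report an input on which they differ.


The suspicious edit (`min(t, 9)` became `max(t, 9)`) never changes the result for any input inside the declared domain.
One worked example (x=3, y=3) — score: t=-2, then u=1, then (i=-2), then u=3, then (i=-1), then u=4, then (i=0), then u=4, then (i=1), then u=5, then (i=2), then u=7, then (i=3), then u=10, then v=1, then (i=3), then v=1, then (i=4), then v=1, then (i=5), then v=1, then t=-50, then returns -490; score_new: t=-2, then u=1, then (i=-2), then u=3, then (i=-1), then u=4, then (i=0), then u=4, then (i=1), then u=5, then (i=2), then u=7, then (i=3), then u=10, then v=1, then (i=3), then r=6, then v=9, then (i=4), then r=6, then v=9, then (i=5), then r=6, then v=9, then t=-50, then returns -490; agreement on -490.
Checked all 63 inputs in the declared domain: the outputs agree on every one.
verdict: equivalent


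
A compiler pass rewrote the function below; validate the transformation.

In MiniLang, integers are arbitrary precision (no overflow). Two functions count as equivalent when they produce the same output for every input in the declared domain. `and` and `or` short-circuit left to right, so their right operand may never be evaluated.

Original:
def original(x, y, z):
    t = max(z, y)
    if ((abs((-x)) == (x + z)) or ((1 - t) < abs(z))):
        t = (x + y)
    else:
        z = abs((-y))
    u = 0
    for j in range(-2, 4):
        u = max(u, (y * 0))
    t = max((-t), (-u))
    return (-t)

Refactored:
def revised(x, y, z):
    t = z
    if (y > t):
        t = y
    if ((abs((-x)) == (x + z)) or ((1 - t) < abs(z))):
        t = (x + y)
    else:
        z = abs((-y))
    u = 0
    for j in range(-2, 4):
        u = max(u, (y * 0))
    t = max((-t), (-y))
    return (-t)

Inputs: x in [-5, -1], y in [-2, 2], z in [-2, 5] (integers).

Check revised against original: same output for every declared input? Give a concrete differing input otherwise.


Take x=-5, y=-2, z=-1.
original: t = -1; ((abs((-x)) == (x + z)) or ((1 - t) < abs(z))) -> false; z = 2; u = 0; [j=-2]; u = 0; [j=-1]; u = 0; [j=0]; u = 0; [j=1]; u = 0; [j=2]; u = 0; [j=3]; u = 0; t = 1; return -1
revised: t = -1; (y > t) -> false; ((abs((-x)) == (x + z)) or ((1 - t) < abs(z))) -> false; z = 2; u = 0; [j=-2]; u = 0; [j=-1]; u = 0; [j=0]; u = 0; [j=1]; u = 0; [j=2]; u = 0; [j=3]; u = 0; t = 2; return -2
-1 and -2 differ, so these are not the same function on this domain.
verdict: not equivalent; witness: x=-5, y=-2, z=-1


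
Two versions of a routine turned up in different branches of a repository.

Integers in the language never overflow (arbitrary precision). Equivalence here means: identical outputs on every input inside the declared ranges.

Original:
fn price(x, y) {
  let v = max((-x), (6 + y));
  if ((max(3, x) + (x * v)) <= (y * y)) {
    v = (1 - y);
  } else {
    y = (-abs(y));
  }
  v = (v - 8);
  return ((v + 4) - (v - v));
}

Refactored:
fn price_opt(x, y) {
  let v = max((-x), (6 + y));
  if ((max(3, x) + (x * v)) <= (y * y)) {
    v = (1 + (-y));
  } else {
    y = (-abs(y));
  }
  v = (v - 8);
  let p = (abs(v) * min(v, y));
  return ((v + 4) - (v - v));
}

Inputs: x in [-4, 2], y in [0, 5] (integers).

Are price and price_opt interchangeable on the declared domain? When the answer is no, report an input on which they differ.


Equivalent. A substantive addition is an assignment to `p` whose value nothing reads; no result depends on it.
An exhaustive pass over the 42 declared inputs shows identical outputs.
Spot check at x=0, y=2 — price: v becomes 8; next ((max(3, x) + (x * v)) <= (y * y)) evaluates to true; next v becomes -1; next v becomes -9; next final value -5. price_opt: v becomes 8; next ((max(3, x) + (x * v)) <= (y * y)) evaluates to true; next v becomes -1; next v becomes -9; next p becomes -81; next final value -5. Both give -5.
verdict: equivalent


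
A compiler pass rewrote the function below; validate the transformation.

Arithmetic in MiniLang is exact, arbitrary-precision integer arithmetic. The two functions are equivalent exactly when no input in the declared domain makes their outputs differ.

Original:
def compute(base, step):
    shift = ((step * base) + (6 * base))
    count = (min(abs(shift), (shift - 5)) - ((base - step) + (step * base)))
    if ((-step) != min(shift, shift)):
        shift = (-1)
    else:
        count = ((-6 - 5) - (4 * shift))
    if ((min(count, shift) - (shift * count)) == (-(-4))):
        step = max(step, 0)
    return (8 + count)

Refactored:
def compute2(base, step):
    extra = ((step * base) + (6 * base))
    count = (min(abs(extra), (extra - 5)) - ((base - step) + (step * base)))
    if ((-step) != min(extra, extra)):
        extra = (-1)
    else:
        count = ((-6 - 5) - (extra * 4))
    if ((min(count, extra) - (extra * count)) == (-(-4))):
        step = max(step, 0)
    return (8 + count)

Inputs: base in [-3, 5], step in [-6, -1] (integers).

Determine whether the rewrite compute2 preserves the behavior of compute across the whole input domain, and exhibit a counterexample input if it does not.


Reading the diff, among the changes: local variable names differ.
One worked example (base=-3, step=-3) — compute: shift := -9 | count := -23 | ((-step) != min(shift, shift)): true | shift := -1 | ((min(count, shift) - (shift * count)) == (-(-4))): false | result -15; compute2: extra := -9 | count := -23 | ((-step) != min(extra, extra)): true | extra := -1 | ((min(count, extra) - (extra * count)) == (-(-4))): false | result -15; agreement on -15.
Every one of the 54 inputs gives matching results.
verdict: equivalent


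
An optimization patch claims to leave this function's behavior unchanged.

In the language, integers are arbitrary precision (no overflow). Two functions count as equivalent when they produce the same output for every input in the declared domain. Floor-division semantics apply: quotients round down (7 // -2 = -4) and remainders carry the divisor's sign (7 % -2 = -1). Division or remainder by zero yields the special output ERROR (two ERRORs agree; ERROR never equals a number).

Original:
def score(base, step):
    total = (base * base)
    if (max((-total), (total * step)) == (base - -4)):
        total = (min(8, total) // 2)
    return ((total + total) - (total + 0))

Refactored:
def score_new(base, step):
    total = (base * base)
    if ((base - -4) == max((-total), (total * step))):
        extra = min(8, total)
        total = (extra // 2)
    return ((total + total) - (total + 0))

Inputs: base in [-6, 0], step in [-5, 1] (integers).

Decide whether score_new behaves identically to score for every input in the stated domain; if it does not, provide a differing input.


Behavior is preserved: although local variable names differ; also statement counts differ, the outputs never diverge.
Tracing base=-2, step=0: score: total=4, then (max((-total), (total * step)) == (base - -4)) is false, then returns 4 | score_new: total=4, then ((base - -4) == max((-total), (total * step))) is false, then returns 4 — matching result 4.
An exhaustive pass over the 49 declared inputs shows identical outputs.
verdict: equivalent


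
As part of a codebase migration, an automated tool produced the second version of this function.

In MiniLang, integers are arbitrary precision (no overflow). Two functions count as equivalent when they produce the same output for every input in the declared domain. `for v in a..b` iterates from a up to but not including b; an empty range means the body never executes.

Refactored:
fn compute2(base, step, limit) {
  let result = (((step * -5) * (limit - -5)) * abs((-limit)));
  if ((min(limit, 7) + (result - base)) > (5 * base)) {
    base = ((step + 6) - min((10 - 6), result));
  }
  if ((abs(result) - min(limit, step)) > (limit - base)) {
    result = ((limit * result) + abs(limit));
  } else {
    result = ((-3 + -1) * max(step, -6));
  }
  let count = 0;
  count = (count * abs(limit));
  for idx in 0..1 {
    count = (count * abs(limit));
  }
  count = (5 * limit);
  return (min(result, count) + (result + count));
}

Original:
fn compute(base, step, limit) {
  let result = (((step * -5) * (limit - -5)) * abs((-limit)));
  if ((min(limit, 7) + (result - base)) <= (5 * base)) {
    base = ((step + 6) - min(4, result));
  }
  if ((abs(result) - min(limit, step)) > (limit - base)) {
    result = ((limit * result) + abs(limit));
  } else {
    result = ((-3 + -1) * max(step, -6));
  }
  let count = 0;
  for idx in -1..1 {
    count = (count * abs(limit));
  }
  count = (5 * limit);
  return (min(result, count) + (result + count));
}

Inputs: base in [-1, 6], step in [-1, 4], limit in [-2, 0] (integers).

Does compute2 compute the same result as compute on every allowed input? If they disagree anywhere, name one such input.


Evaluate both at base=-1, step=-1, limit=0.
compute: result becomes 0; next ((min(limit, 7) + (result - base)) <= (5 * base)) evaluates to false; next ((abs(result) - min(limit, step)) > (limit - base)) evaluates to false; next result becomes 4; next count becomes 0; next at idx=-1:; next count becomes 0; next at idx=0:; next count becomes 0; next count becomes 0; next final value 4
compute2: result becomes 0; next ((min(limit, 7) + (result - base)) > (5 * base)) evaluates to true; next base becomes 5; next ((abs(result) - min(limit, step)) > (limit - base)) evaluates to true; next result becomes 0; next count becomes 0; next count becomes 0; next at idx=0:; next count becomes 0; next count becomes 0; next final value 0
4 vs 0 — the two versions disagree here.
verdict: not equivalent; witness: base=-1, step=-1, limit=0


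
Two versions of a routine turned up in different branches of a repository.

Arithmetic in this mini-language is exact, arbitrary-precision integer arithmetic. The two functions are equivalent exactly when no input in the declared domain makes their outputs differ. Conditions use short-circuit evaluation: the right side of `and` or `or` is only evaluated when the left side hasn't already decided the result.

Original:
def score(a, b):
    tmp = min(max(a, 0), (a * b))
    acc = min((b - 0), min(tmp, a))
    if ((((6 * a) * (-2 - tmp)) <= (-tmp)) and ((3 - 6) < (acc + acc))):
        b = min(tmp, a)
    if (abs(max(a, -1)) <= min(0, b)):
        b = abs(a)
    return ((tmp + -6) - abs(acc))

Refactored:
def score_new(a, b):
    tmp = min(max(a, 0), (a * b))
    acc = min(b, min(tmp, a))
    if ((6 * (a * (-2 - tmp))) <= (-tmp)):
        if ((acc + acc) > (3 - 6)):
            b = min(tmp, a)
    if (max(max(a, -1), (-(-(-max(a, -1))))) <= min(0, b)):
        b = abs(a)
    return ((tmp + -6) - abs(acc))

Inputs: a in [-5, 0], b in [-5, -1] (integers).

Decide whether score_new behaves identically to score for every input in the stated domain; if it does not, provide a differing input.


This is a faithful refactor — constant usage differs; and boolean connective usage differs; and comparison usage differs; and arithmetic usage differs; and min/max/abs usage differs; and branching structure differs; and statement counts differ, but the computed results match everywhere.
As a probe, take a=-4, b=-3: score runs tmp=0, then acc=-4, then ((((6 * a) * (-2 - tmp)) <= (-tmp)) and ((3 - 6) < (acc + acc))) is false, then (abs(max(a, -1)) <= min(0, b)) is false, then returns -10; score_new runs tmp=0, then acc=-4, then ((6 * (a * (-2 - tmp))) <= (-tmp)) is false, then (max(max(a, -1), (-(-(-max(a, -1))))) <= min(0, b)) is false, then returns -10; both end at -10.
An exhaustive pass over the 30 declared inputs shows identical outputs.
verdict: equivalent
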